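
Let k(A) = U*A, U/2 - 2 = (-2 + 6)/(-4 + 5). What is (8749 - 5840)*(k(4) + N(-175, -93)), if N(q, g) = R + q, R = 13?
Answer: -331626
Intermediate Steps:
U = 12 (U = 4 + 2*((-2 + 6)/(-4 + 5)) = 4 + 2*(4/1) = 4 + 2*(4*1) = 4 + 2*4 = 4 + 8 = 12)
N(q, g) = 13 + q
k(A) = 12*A
(8749 - 5840)*(k(4) + N(-175, -93)) = (8749 - 5840)*(12*4 + (13 - 175)) = 2909*(48 - 162) = 2909*(-114) = -331626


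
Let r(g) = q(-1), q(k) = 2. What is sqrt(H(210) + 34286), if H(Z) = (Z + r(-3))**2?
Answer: sqrt(79230) ≈ 281.48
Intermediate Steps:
r(g) = 2
H(Z) = (2 + Z)**2 (H(Z) = (Z + 2)**2 = (2 + Z)**2)
sqrt(H(210) + 34286) = sqrt((2 + 210)**2 + 34286) = sqrt(212**2 + 34286) = sqrt(44944 + 34286) = sqrt(79230)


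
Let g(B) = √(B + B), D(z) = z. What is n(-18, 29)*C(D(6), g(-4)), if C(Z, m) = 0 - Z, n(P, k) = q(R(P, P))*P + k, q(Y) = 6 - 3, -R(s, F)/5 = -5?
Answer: 150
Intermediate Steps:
R(s, F) = 25 (R(s, F) = -5*(-5) = 25)
q(Y) = 3
g(B) = √2*√B (g(B) = √(2*B) = √2*√B)
n(P, k) = k + 3*P (n(P, k) = 3*P + k = k + 3*P)
C(Z, m) = -Z
n(-18, 29)*C(D(6), g(-4)) = (29 + 3*(-18))*(-1*6) = (29 - 54)*(-6) = -25*(-6) = 150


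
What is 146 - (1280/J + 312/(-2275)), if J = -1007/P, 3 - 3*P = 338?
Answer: 2219054/528675 ≈ 4.1974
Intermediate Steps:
P = -335/3 (P = 1 - ⅓*338 = 1 - 338/3 = -335/3 ≈ -111.67)
J = 3021/335 (J = -1007/(-335/3) = -1007*(-3/335) = 3021/335 ≈ 9.0179)
146 - (1280/J + 312/(-2275)) = 146 - (1280/(3021/335) + 312/(-2275)) = 146 - (1280*(335/3021) + 312*(-1/2275)) = 146 - (428800/3021 - 24/175) = 146 - 1*74967496/528675 = 146 - 74967496/528675 = 2219054/528675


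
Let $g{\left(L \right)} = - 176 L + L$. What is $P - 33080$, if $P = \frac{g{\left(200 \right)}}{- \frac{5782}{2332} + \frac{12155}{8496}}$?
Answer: $\frac{1523412760}{5194603} \approx 293.27$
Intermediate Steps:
$g{\left(L \right)} = - 175 L$
$P = \frac{173360880000}{5194603}$ ($P = \frac{\left(-175\right) 200}{- \frac{5782}{2332} + \frac{12155}{8496}} = - \frac{35000}{\left(-5782\right) \frac{1}{2332} + 12155 \cdot \frac{1}{8496}} = - \frac{35000}{- \frac{2891}{1166} + \frac{12155}{8496}} = - \frac{35000}{- \frac{5194603}{4953168}} = \left(-35000\right) \left(- \frac{4953168}{5194603}\right) = \frac{173360880000}{5194603} \approx 33373.0$)
$P - 33080 = \frac{173360880000}{5194603} - 33080 = \frac{1523412760}{5194603}$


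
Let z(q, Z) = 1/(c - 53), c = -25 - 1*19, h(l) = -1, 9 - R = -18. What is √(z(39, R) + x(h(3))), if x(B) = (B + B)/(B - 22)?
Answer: 3*√42389/2231 ≈ 0.27685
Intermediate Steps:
R = 27 (R = 9 - 1*(-18) = 9 + 18 = 27)
c = -44 (c = -25 - 19 = -44)
z(q, Z) = -1/97 (z(q, Z) = 1/(-44 - 53) = 1/(-97) = -1/97)
x(B) = 2*B/(-22 + B) (x(B) = (2*B)/(-22 + B) = 2*B/(-22 + B))
√(z(39, R) + x(h(3))) = √(-1/97 + 2*(-1)/(-22 - 1)) = √(-1/97 + 2*(-1)/(-23)) = √(-1/97 + 2*(-1)*(-1/23)) = √(-1/97 + 2/23) = √(171/2231) = 3*√42389/2231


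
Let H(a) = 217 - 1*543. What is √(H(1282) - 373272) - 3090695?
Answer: -3090695 + I*√373598 ≈ -3.0907e+6 + 611.23*I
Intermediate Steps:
H(a) = -326 (H(a) = 217 - 543 = -326)
√(H(1282) - 373272) - 3090695 = √(-326 - 373272) - 3090695 = √(-373598) - 3090695 = I*√373598 - 3090695 = -3090695 + I*√373598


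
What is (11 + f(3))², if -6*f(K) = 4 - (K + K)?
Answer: 1156/9 ≈ 128.44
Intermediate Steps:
f(K) = -⅔ + K/3 (f(K) = -(4 - (K + K))/6 = -(4 - 2*K)/6 = -⅔ + K/3)
(11 + f(3))² = (11 + (-⅔ + (⅓)*3))² = (11 + (-⅔ + 1))² = (11 + ⅓)² = (34/3)² = 1156/9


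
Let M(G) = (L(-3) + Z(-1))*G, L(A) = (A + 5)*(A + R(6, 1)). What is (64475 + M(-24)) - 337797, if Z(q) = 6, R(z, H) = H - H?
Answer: -273322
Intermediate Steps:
R(z, H) = 0
L(A) = A*(5 + A) (L(A) = (A + 5)*(A + 0) = (5 + A)*A = A*(5 + A))
M(G) = 0 (M(G) = (-3*(5 - 3) + 6)*G = (-3*2 + 6)*G = (-6 + 6)*G = 0*G = 0)
(64475 + M(-24)) - 337797 = (64475 + 0) - 337797 = 64475 - 337797 = -273322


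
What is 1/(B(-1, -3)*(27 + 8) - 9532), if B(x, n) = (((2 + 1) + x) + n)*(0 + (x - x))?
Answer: -1/9532 ≈ -0.00010491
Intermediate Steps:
B(x, n) = 0 (B(x, n) = ((3 + x) + n)*(0 + 0) = (3 + n + x)*0 = 0)
1/(B(-1, -3)*(27 + 8) - 9532) = 1/(0*(27 + 8) - 9532) = 1/(0*35 - 9532) = 1/(0 - 9532) = 1/(-9532) = -1/9532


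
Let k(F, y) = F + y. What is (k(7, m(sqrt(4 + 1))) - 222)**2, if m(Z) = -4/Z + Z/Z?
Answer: 228996/5 + 1712*sqrt(5)/5 ≈ 46565.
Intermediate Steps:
m(Z) = 1 - 4/Z (m(Z) = -4/Z + 1 = 1 - 4/Z)
(k(7, m(sqrt(4 + 1))) - 222)**2 = ((7 + (-4 + sqrt(4 + 1))/(sqrt(4 + 1))) - 222)**2 = ((7 + (-4 + sqrt(5))/(sqrt(5))) - 222)**2 = ((7 + (sqrt(5)/5)*(-4 + sqrt(5))) - 222)**2 = ((7 + sqrt(5)*(-4 + sqrt(5))/5) - 222)**2 = (-215 + sqrt(5)*(-4 + sqrt(5))/5)**2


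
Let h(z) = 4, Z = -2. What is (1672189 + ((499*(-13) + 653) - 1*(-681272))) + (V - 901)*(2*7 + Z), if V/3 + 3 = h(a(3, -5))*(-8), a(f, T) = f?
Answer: 2335555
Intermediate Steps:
V = -105 (V = -9 + 3*(4*(-8)) = -9 + 3*(-32) = -9 - 96 = -105)
(1672189 + ((499*(-13) + 653) - 1*(-681272))) + (V - 901)*(2*7 + Z) = (1672189 + ((499*(-13) + 653) - 1*(-681272))) + (-105 - 901)*(2*7 - 2) = (1672189 + ((-6487 + 653) + 681272)) - 1006*(14 - 2) = (1672189 + (-5834 + 681272)) - 1006*12 = (1672189 + 675438) - 12072 = 2347627 - 12072 = 2335555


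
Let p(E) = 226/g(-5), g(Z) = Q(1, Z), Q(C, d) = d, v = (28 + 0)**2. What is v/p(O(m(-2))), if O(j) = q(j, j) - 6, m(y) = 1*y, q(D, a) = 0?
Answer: -1960/113 ≈ -17.345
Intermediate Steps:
v = 784 (v = 28**2 = 784)
g(Z) = Z
m(y) = y
O(j) = -6 (O(j) = 0 - 6 = -6)
p(E) = -226/5 (p(E) = 226/(-5) = 226*(-1/5) = -226/5)
v/p(O(m(-2))) = 784/(-226/5) = 784*(-5/226) = -1960/113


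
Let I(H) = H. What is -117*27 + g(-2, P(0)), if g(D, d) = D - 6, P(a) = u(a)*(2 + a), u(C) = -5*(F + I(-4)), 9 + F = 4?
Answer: -3167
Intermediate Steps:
F = -5 (F = -9 + 4 = -5)
u(C) = 45 (u(C) = -5*(-5 - 4) = -5*(-9) = 45)
P(a) = 90 + 45*a (P(a) = 45*(2 + a) = 90 + 45*a)
g(D, d) = -6 + D
-117*27 + g(-2, P(0)) = -117*27 + (-6 - 2) = -3159 - 8 = -3167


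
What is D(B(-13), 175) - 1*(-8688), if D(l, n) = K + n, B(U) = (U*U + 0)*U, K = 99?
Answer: 8962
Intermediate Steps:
B(U) = U³ (B(U) = (U² + 0)*U = U²*U = U³)
D(l, n) = 99 + n
D(B(-13), 175) - 1*(-8688) = (99 + 175) - 1*(-8688) = 274 + 8688 = 8962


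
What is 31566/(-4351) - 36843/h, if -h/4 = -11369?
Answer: -1595799309/197866076 ≈ -8.0650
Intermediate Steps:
h = 45476 (h = -4*(-11369) = 45476)
31566/(-4351) - 36843/h = 31566/(-4351) - 36843/45476 = 31566*(-1/4351) - 36843*1/45476 = -31566/4351 - 36843/45476 = -1595799309/197866076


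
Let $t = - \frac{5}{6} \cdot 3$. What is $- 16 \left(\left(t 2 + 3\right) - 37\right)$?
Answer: $624$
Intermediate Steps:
$t = - \frac{5}{2}$ ($t = \left(-5\right) \frac{1}{6} \cdot 3 = \left(- \frac{5}{6}\right) 3 = - \frac{5}{2} \approx -2.5$)
$- 16 \left(\left(t 2 + 3\right) - 37\right) = - 16 \left(\left(\left(- \frac{5}{2}\right) 2 + 3\right) - 37\right) = - 16 \left(\left(-5 + 3\right) - 37\right) = - 16 \left(-2 - 37\right) = \left(-16\right) \left(-39\right) = 624$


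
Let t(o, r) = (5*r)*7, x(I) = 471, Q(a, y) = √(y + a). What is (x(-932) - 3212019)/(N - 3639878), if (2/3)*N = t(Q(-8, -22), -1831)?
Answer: 6423096/7472011 ≈ 0.85962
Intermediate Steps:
Q(a, y) = √(a + y)
t(o, r) = 35*r
N = -192255/2 (N = 3*(35*(-1831))/2 = (3/2)*(-64085) = -192255/2 ≈ -96128.)
(x(-932) - 3212019)/(N - 3639878) = (471 - 3212019)/(-192255/2 - 3639878) = -3211548/(-7472011/2) = -3211548*(-2/7472011) = 6423096/7472011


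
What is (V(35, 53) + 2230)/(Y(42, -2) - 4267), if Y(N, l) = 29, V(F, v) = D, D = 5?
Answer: -2235/4238 ≈ -0.52737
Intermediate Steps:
V(F, v) = 5
(V(35, 53) + 2230)/(Y(42, -2) - 4267) = (5 + 2230)/(29 - 4267) = 2235/(-4238) = 2235*(-1/4238) = -2235/4238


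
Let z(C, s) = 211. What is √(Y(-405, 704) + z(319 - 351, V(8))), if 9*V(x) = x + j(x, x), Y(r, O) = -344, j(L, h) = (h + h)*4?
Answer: I*√133 ≈ 11.533*I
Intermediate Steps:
j(L, h) = 8*h (j(L, h) = (2*h)*4 = 8*h)
V(x) = x (V(x) = (x + 8*x)/9 = (9*x)/9 = x)
√(Y(-405, 704) + z(319 - 351, V(8))) = √(-344 + 211) = √(-133) = I*√133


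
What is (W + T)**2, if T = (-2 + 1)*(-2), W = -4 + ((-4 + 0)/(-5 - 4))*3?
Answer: 4/9 ≈ 0.44444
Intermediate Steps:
W = -8/3 (W = -4 - 4/(-9)*3 = -4 - 4*(-1/9)*3 = -4 + (4/9)*3 = -4 + 4/3 = -8/3 ≈ -2.6667)
T = 2 (T = -1*(-2) = 2)
(W + T)**2 = (-8/3 + 2)**2 = (-2/3)**2 = 4/9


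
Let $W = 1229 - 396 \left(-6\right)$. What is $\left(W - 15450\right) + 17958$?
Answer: $6113$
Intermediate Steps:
$W = 3605$ ($W = 1229 - -2376 = 1229 + 2376 = 3605$)
$\left(W - 15450\right) + 17958 = \left(3605 - 15450\right) + 17958 = -11845 + 17958 = 6113$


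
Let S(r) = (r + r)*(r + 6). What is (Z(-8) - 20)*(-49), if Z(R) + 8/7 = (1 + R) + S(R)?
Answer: -189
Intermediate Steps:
S(r) = 2*r*(6 + r) (S(r) = (2*r)*(6 + r) = 2*r*(6 + r))
Z(R) = -⅐ + R + 2*R*(6 + R) (Z(R) = -8/7 + ((1 + R) + 2*R*(6 + R)) = -8/7 + (1 + R + 2*R*(6 + R)) = -⅐ + R + 2*R*(6 + R))
(Z(-8) - 20)*(-49) = ((-⅐ + 2*(-8)² + 13*(-8)) - 20)*(-49) = ((-⅐ + 2*64 - 104) - 20)*(-49) = ((-⅐ + 128 - 104) - 20)*(-49) = (167/7 - 20)*(-49) = (27/7)*(-49) = -189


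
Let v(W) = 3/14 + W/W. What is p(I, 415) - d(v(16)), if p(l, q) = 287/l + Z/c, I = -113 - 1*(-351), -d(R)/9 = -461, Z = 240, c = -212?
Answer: -7476365/1802 ≈ -4148.9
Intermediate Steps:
v(W) = 17/14 (v(W) = 3*(1/14) + 1 = 3/14 + 1 = 17/14)
d(R) = 4149 (d(R) = -9*(-461) = 4149)
I = 238 (I = -113 + 351 = 238)
p(l, q) = -60/53 + 287/l (p(l, q) = 287/l + 240/(-212) = 287/l + 240*(-1/212) = 287/l - 60/53 = -60/53 + 287/l)
p(I, 415) - d(v(16)) = (-60/53 + 287/238) - 1*4149 = (-60/53 + 287*(1/238)) - 4149 = (-60/53 + 41/34) - 4149 = 133/1802 - 4149 = -7476365/1802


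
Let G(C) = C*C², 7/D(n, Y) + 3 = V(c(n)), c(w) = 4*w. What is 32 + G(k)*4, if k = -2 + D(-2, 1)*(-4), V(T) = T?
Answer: 43456/1331 ≈ 32.649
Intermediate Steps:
D(n, Y) = 7/(-3 + 4*n)
k = 6/11 (k = -2 + (7/(-3 + 4*(-2)))*(-4) = -2 + (7/(-3 - 8))*(-4) = -2 + (7/(-11))*(-4) = -2 + (7*(-1/11))*(-4) = -2 - 7/11*(-4) = -2 + 28/11 = 6/11 ≈ 0.54545)
G(C) = C³
32 + G(k)*4 = 32 + (6/11)³*4 = 32 + (216/1331)*4 = 32 + 864/1331 = 43456/1331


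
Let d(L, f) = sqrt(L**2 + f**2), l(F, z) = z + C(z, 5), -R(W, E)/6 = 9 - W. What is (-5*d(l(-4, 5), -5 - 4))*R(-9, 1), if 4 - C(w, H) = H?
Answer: 540*sqrt(97) ≈ 5318.4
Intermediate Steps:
C(w, H) = 4 - H
R(W, E) = -54 + 6*W (R(W, E) = -6*(9 - W) = -54 + 6*W)
l(F, z) = -1 + z (l(F, z) = z + (4 - 1*5) = z + (4 - 5) = z - 1 = -1 + z)
(-5*d(l(-4, 5), -5 - 4))*R(-9, 1) = (-5*sqrt((-1 + 5)**2 + (-5 - 4)**2))*(-54 + 6*(-9)) = (-5*sqrt(4**2 + (-9)**2))*(-54 - 54) = -5*sqrt(16 + 81)*(-108) = -5*sqrt(97)*(-108) = 540*sqrt(97)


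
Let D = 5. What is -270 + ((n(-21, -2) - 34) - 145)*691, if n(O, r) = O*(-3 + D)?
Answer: -152981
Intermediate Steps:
n(O, r) = 2*O (n(O, r) = O*(-3 + 5) = O*2 = 2*O)
-270 + ((n(-21, -2) - 34) - 145)*691 = -270 + ((2*(-21) - 34) - 145)*691 = -270 + ((-42 - 34) - 145)*691 = -270 + (-76 - 145)*691 = -270 - 221*691 = -270 - 152711 = -152981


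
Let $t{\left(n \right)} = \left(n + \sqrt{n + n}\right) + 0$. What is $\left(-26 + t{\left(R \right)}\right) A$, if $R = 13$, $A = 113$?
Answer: $-1469 + 113 \sqrt{26} \approx -892.81$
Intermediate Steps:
$t{\left(n \right)} = n + \sqrt{2} \sqrt{n}$ ($t{\left(n \right)} = \left(n + \sqrt{2 n}\right) + 0 = \left(n + \sqrt{2} \sqrt{n}\right) + 0 = n + \sqrt{2} \sqrt{n}$)
$\left(-26 + t{\left(R \right)}\right) A = \left(-26 + \left(13 + \sqrt{2} \sqrt{13}\right)\right) 113 = \left(-26 + \left(13 + \sqrt{26}\right)\right) 113 = \left(-13 + \sqrt{26}\right) 113 = -1469 + 113 \sqrt{26}$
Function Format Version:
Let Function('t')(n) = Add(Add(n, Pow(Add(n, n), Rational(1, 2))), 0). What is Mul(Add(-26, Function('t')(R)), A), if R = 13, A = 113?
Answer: Add(-1469, Mul(113, Pow(26, Rational(1, 2)))) ≈ -892.81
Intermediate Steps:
Function('t')(n) = Add(n, Mul(Pow(2, Rational(1, 2)), Pow(n, Rational(1, 2)))) (Function('t')(n) = Add(Add(n, Pow(Mul(2, n), Rational(1, 2))), 0) = Add(Add(n, Mul(Pow(2, Rational(1, 2)), Pow(n, Rational(1, 2)))), 0) = Add(n, Mul(Pow(2, Rational(1, 2)), Pow(n, Rational(1, 2)))))
Mul(Add(-26, Function('t')(R)), A) = Mul(Add(-26, Add(13, Mul(Pow(2, Rational(1, 2)), Pow(13, Rational(1, 2))))), 113) = Mul(Add(-26, Add(13, Pow(26, Rational(1, 2)))), 113) = Mul(Add(-13, Pow(26, Rational(1, 2))), 113) = Add(-1469, Mul(113, Pow(26, Rational(1, 2))))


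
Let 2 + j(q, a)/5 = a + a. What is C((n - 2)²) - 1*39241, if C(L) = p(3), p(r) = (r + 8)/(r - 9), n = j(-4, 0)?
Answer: -235457/6 ≈ -39243.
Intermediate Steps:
j(q, a) = -10 + 10*a (j(q, a) = -10 + 5*(a + a) = -10 + 5*(2*a) = -10 + 10*a)
n = -10 (n = -10 + 10*0 = -10 + 0 = -10)
p(r) = (8 + r)/(-9 + r)
C(L) = -11/6 (C(L) = (8 + 3)/(-9 + 3) = 11/(-6) = -⅙*11 = -11/6)
C((n - 2)²) - 1*39241 = -11/6 - 1*39241 = -11/6 - 39241 = -235457/6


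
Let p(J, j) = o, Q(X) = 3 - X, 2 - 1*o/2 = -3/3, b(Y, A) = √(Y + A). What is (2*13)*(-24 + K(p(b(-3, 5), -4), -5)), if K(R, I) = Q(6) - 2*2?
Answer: -806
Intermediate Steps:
b(Y, A) = √(A + Y)
o = 6 (o = 4 - (-6)/3 = 4 - 2*(-1) = 4 + 2 = 6)
p(J, j) = 6
K(R, I) = -7 (K(R, I) = (3 - 1*6) - 2*2 = (3 - 6) - 4 = -3 - 4 = -7)
(2*13)*(-24 + K(p(b(-3, 5), -4), -5)) = (2*13)*(-24 - 7) = 26*(-31) = -806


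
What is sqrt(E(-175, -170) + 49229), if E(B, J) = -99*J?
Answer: sqrt(66059) ≈ 257.02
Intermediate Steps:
sqrt(E(-175, -170) + 49229) = sqrt(-99*(-170) + 49229) = sqrt(16830 + 49229) = sqrt(66059)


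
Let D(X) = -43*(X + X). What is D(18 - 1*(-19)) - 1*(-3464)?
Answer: 282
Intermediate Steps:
D(X) = -86*X
D(18 - 1*(-19)) - 1*(-3464) = -86*(18 - 1*(-19)) - 1*(-3464) = -86*(18 + 19) + 3464 = -86*37 + 3464 = -3182 + 3464 = 282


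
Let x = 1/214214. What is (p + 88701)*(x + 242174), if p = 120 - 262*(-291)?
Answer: 8562983358962931/214214 ≈ 3.9974e+10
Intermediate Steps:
x = 1/214214 ≈ 4.6682e-6
p = 76362 (p = 120 + 76242 = 76362)
(p + 88701)*(x + 242174) = (76362 + 88701)*(1/214214 + 242174) = 165063*(51877061237/214214) = 8562983358962931/214214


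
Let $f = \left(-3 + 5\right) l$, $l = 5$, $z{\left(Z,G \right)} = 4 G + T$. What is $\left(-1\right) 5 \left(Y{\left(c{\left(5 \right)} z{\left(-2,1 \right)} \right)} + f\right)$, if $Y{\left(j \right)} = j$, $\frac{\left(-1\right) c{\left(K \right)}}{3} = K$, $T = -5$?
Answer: $-125$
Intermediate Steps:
$z{\left(Z,G \right)} = -5 + 4 G$ ($z{\left(Z,G \right)} = 4 G - 5 = -5 + 4 G$)
$c{\left(K \right)} = - 3 K$
$f = 10$ ($f = \left(-3 + 5\right) 5 = 2 \cdot 5 = 10$)
$\left(-1\right) 5 \left(Y{\left(c{\left(5 \right)} z{\left(-2,1 \right)} \right)} + f\right) = \left(-1\right) 5 \left(\left(-3\right) 5 \left(-5 + 4 \cdot 1\right) + 10\right) = - 5 \left(- 15 \left(-5 + 4\right) + 10\right) = - 5 \left(\left(-15\right) \left(-1\right) + 10\right) = - 5 \left(15 + 10\right) = \left(-5\right) 25 = -125$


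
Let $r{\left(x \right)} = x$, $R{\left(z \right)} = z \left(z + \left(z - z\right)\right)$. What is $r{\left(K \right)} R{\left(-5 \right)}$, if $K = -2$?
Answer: $-50$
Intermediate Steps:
$R{\left(z \right)} = z^{2}$ ($R{\left(z \right)} = z \left(z + 0\right) = z z = z^{2}$)
$r{\left(K \right)} R{\left(-5 \right)} = - 2 \left(-5\right)^{2} = \left(-2\right) 25 = -50$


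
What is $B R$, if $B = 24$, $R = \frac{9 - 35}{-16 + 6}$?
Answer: $\frac{312}{5} \approx 62.4$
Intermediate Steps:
$R = \frac{13}{5}$ ($R = - \frac{26}{-10} = \left(-26\right) \left(- \frac{1}{10}\right) = \frac{13}{5} \approx 2.6$)
$B R = 24 \cdot \frac{13}{5} = \frac{312}{5}$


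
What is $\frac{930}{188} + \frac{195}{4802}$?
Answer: $\frac{562815}{112847} \approx 4.9874$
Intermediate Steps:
$\frac{930}{188} + \frac{195}{4802} = 930 \cdot \frac{1}{188} + 195 \cdot \frac{1}{4802} = \frac{465}{94} + \frac{195}{4802} = \frac{562815}{112847}$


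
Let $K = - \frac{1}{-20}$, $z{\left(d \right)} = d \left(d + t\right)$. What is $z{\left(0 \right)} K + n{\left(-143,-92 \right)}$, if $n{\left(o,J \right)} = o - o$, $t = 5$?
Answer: $0$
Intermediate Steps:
$z{\left(d \right)} = d \left(5 + d\right)$ ($z{\left(d \right)} = d \left(d + 5\right) = d \left(5 + d\right)$)
$K = \frac{1}{20}$ ($K = \left(-1\right) \left(- \frac{1}{20}\right) = \frac{1}{20} \approx 0.05$)
$n{\left(o,J \right)} = 0$
$z{\left(0 \right)} K + n{\left(-143,-92 \right)} = 0 \left(5 + 0\right) \frac{1}{20} + 0 = 0 \cdot 5 \cdot \frac{1}{20} + 0 = 0 \cdot \frac{1}{20} + 0 = 0 + 0 = 0$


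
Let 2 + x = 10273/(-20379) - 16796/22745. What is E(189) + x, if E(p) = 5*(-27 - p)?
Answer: -502104969179/463520355 ≈ -1083.2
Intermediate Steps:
E(p) = -135 - 5*p
x = -1502985779/463520355 (x = -2 + (10273/(-20379) - 16796/22745) = -2 + (10273*(-1/20379) - 16796*1/22745) = -2 + (-10273/20379 - 16796/22745) = -2 - 575945069/463520355 = -1502985779/463520355 ≈ -3.2425)
E(189) + x = (-135 - 5*189) - 1502985779/463520355 = (-135 - 945) - 1502985779/463520355 = -1080 - 1502985779/463520355 = -502104969179/463520355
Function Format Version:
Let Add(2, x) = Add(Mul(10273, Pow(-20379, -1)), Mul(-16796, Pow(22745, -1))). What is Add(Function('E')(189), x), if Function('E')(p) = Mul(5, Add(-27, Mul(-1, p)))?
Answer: Rational(-502104969179, 463520355) ≈ -1083.2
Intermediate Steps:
Function('E')(p) = Add(-135, Mul(-5, p))
x = Rational(-1502985779, 463520355) (x = Add(-2, Add(Mul(10273, Pow(-20379, -1)), Mul(-16796, Pow(22745, -1)))) = Add(-2, Add(Mul(10273, Rational(-1, 20379)), Mul(-16796, Rational(1, 22745)))) = Add(-2, Add(Rational(-10273, 20379), Rational(-16796, 22745))) = Add(-2, Rational(-575945069, 463520355)) = Rational(-1502985779, 463520355) ≈ -3.2425)
Add(Function('E')(189), x) = Add(Add(-135, Mul(-5, 189)), Rational(-1502985779, 463520355)) = Add(Add(-135, -945), Rational(-1502985779, 463520355)) = Add(-1080, Rational(-1502985779, 463520355)) = Rational(-502104969179, 463520355)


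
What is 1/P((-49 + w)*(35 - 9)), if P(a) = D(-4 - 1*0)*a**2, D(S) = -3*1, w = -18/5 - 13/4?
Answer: -100/632578323 ≈ -1.5808e-7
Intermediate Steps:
w = -137/20 (w = -18*1/5 - 13*1/4 = -18/5 - 13/4 = -137/20 ≈ -6.8500)
D(S) = -3
P(a) = -3*a**2
1/P((-49 + w)*(35 - 9)) = 1/(-3*(-49 - 137/20)**2*(35 - 9)**2) = 1/(-3*(-1117/20*26)**2) = 1/(-3*(-14521/10)**2) = 1/(-3*210859441/100) = 1/(-632578323/100) = -100/632578323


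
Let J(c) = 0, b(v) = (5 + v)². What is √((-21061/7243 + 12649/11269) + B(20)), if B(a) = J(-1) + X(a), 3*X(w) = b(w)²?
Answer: √7806979929196510268169/244864101 ≈ 360.84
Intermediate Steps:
X(w) = (5 + w)⁴/3 (X(w) = ((5 + w)²)²/3 = (5 + w)⁴/3)
B(a) = (5 + a)⁴/3 (B(a) = 0 + (5 + a)⁴/3 = (5 + a)⁴/3)
√((-21061/7243 + 12649/11269) + B(20)) = √((-21061/7243 + 12649/11269) + (5 + 20)⁴/3) = √((-21061*1/7243 + 12649*(1/11269)) + (⅓)*25⁴) = √((-21061/7243 + 12649/11269) + (⅓)*390625) = √(-145719702/81621367 + 390625/3) = √(31882909325269/244864101) = √7806979929196510268169/244864101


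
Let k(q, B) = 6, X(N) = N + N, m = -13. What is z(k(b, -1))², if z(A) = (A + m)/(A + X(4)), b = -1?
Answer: ¼ ≈ 0.25000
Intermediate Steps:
X(N) = 2*N
z(A) = (-13 + A)/(8 + A) (z(A) = (A - 13)/(A + 2*4) = (-13 + A)/(A + 8) = (-13 + A)/(8 + A))
z(k(b, -1))² = ((-13 + 6)/(8 + 6))² = (-7/14)² = ((1/14)*(-7))² = (-½)² = ¼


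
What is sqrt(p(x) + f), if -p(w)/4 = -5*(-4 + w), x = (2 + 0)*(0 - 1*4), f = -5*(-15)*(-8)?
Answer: 2*I*sqrt(210) ≈ 28.983*I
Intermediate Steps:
f = -600 (f = 75*(-8) = -600)
x = -8 (x = 2*(0 - 4) = 2*(-4) = -8)
p(w) = -80 + 20*w (p(w) = -(-20)*(-4 + w) = -4*(20 - 5*w) = -80 + 20*w)
sqrt(p(x) + f) = sqrt((-80 + 20*(-8)) - 600) = sqrt((-80 - 160) - 600) = sqrt(-240 - 600) = sqrt(-840) = 2*I*sqrt(210)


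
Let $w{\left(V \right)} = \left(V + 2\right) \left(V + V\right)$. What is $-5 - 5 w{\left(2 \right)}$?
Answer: $-85$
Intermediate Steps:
$w{\left(V \right)} = 2 V \left(2 + V\right)$ ($w{\left(V \right)} = \left(2 + V\right) 2 V = 2 V \left(2 + V\right)$)
$-5 - 5 w{\left(2 \right)} = -5 - 5 \cdot 2 \cdot 2 \left(2 + 2\right) = -5 - 5 \cdot 2 \cdot 2 \cdot 4 = -5 - 80 = -85$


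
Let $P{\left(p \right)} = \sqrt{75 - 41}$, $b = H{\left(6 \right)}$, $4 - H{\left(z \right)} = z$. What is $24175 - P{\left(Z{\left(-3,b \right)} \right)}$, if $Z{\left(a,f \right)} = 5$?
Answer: $24175 - \sqrt{34} \approx 24169.0$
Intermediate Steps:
$H{\left(z \right)} = 4 - z$
$b = -2$ ($b = 4 - 6 = -2$)
$P{\left(p \right)} = \sqrt{34}$
$24175 - P{\left(Z{\left(-3,b \right)} \right)} = 24175 - \sqrt{34}$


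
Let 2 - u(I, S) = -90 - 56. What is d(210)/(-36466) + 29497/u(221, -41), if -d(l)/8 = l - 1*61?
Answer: 537907009/2698484 ≈ 199.34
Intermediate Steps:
u(I, S) = 148 (u(I, S) = 2 - (-90 - 56) = 2 - 1*(-146) = 2 + 146 = 148)
d(l) = 488 - 8*l (d(l) = -8*(l - 1*61) = -8*(l - 61) = -8*(-61 + l) = 488 - 8*l)
d(210)/(-36466) + 29497/u(221, -41) = (488 - 8*210)/(-36466) + 29497/148 = (488 - 1680)*(-1/36466) + 29497*(1/148) = -1192*(-1/36466) + 29497/148 = 596/18233 + 29497/148 = 537907009/2698484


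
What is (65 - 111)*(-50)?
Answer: 2300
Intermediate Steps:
(65 - 111)*(-50) = -46*(-50) = 2300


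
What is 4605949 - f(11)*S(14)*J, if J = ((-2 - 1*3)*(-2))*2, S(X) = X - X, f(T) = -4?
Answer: 4605949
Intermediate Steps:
S(X) = 0
J = 20 (J = ((-2 - 3)*(-2))*2 = -5*(-2)*2 = 10*2 = 20)
4605949 - f(11)*S(14)*J = 4605949 - (-4*0)*20 = 4605949 - 0*20 = 4605949 - 1*0 = 4605949 + 0 = 4605949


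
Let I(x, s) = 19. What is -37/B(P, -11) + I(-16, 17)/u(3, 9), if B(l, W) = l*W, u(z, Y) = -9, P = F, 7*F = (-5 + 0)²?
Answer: -2894/2475 ≈ -1.1693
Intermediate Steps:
F = 25/7 (F = (-5 + 0)²/7 = (⅐)*(-5)² = (⅐)*25 = 25/7 ≈ 3.5714)
P = 25/7 ≈ 3.5714
B(l, W) = W*l
-37/B(P, -11) + I(-16, 17)/u(3, 9) = -37/((-11*25/7)) + 19/(-9) = -37/(-275/7) + 19*(-⅑) = -37*(-7/275) - 19/9 = 259/275 - 19/9 = -2894/2475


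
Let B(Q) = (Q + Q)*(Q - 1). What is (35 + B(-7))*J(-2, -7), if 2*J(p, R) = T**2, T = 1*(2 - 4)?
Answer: 294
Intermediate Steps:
B(Q) = 2*Q*(-1 + Q) (B(Q) = (2*Q)*(-1 + Q) = 2*Q*(-1 + Q))
T = -2 (T = 1*(-2) = -2)
J(p, R) = 2 (J(p, R) = (1/2)*(-2)**2 = (1/2)*4 = 2)
(35 + B(-7))*J(-2, -7) = (35 + 2*(-7)*(-1 - 7))*2 = (35 + 2*(-7)*(-8))*2 = (35 + 112)*2 = 147*2 = 294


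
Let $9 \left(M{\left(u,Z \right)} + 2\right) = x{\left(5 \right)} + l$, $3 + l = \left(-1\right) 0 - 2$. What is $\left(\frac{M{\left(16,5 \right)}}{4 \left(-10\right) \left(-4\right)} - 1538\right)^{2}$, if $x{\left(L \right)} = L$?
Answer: $\frac{15139087681}{6400} \approx 2.3655 \cdot 10^{6}$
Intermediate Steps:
$l = -5$ ($l = -3 - 2 = -5$)
$M{\left(u,Z \right)} = -2$ ($M{\left(u,Z \right)} = -2 + \frac{5 - 5}{9} = -2 + \frac{1}{9} \cdot 0 = -2 + 0 = -2$)
$\left(\frac{M{\left(16,5 \right)}}{4 \left(-10\right) \left(-4\right)} - 1538\right)^{2} = \left(- \frac{2}{4 \left(-10\right) \left(-4\right)} - 1538\right)^{2} = \left(- \frac{2}{\left(-40\right) \left(-4\right)} - 1538\right)^{2} = \left(- \frac{2}{160} - 1538\right)^{2} = \left(\left(-2\right) \frac{1}{160} - 1538\right)^{2} = \left(- \frac{1}{80} - 1538\right)^{2} = \left(- \frac{123041}{80}\right)^{2} = \frac{15139087681}{6400}$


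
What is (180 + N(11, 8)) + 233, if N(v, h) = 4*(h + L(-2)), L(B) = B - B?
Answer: 445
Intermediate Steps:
L(B) = 0
N(v, h) = 4*h (N(v, h) = 4*(h + 0) = 4*h)
(180 + N(11, 8)) + 233 = (180 + 4*8) + 233 = (180 + 32) + 233 = 212 + 233 = 445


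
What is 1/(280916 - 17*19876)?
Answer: -1/56976 ≈ -1.7551e-5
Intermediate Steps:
1/(280916 - 17*19876) = 1/(280916 - 337892) = 1/(-56976) = -1/56976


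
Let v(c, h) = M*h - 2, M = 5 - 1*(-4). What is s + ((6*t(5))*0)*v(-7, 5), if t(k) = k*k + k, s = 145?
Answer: 145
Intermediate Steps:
t(k) = k + k² (t(k) = k² + k = k + k²)
M = 9 (M = 5 + 4 = 9)
v(c, h) = -2 + 9*h (v(c, h) = 9*h - 2 = -2 + 9*h)
s + ((6*t(5))*0)*v(-7, 5) = 145 + ((6*(5*(1 + 5)))*0)*(-2 + 9*5) = 145 + ((6*(5*6))*0)*(-2 + 45) = 145 + ((6*30)*0)*43 = 145 + (180*0)*43 = 145 + 0*43 = 145 + 0 = 145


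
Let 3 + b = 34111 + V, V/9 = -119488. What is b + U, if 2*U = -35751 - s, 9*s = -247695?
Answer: -3136196/3 ≈ -1.0454e+6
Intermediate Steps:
V = -1075392 (V = 9*(-119488) = -1075392)
s = -82565/3 (s = (⅑)*(-247695) = -82565/3 ≈ -27522.)
U = -12344/3 (U = (-35751 - 1*(-82565/3))/2 = (-35751 + 82565/3)/2 = (½)*(-24688/3) = -12344/3 ≈ -4114.7)
b = -1041284 (b = -3 + (34111 - 1075392) = -3 - 1041281 = -1041284)
b + U = -1041284 - 12344/3 = -3136196/3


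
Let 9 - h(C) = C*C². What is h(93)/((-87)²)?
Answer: -89372/841 ≈ -106.27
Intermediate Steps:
h(C) = 9 - C³ (h(C) = 9 - C*C² = 9 - C³)
h(93)/((-87)²) = (9 - 1*93³)/((-87)²) = (9 - 1*804357)/7569 = (9 - 804357)*(1/7569) = -804348*1/7569 = -89372/841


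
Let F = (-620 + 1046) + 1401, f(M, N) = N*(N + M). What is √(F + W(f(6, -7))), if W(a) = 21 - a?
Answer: √1841 ≈ 42.907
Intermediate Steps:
f(M, N) = N*(M + N)
F = 1827 (F = 426 + 1401 = 1827)
√(F + W(f(6, -7))) = √(1827 + (21 - (-7)*(6 - 7))) = √(1827 + (21 - (-7)*(-1))) = √(1827 + (21 - 1*7)) = √(1827 + (21 - 7)) = √(1827 + 14) = √1841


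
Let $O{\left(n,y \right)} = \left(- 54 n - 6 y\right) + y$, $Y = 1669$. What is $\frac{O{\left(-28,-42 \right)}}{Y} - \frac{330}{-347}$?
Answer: $\frac{1148304}{579143} \approx 1.9828$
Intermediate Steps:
$O{\left(n,y \right)} = - 54 n - 5 y$
$\frac{O{\left(-28,-42 \right)}}{Y} - \frac{330}{-347} = \frac{\left(-54\right) \left(-28\right) - -210}{1669} - \frac{330}{-347} = \left(1512 + 210\right) \frac{1}{1669} - - \frac{330}{347} = 1722 \cdot \frac{1}{1669} + \frac{330}{347} = \frac{1722}{1669} + \frac{330}{347} = \frac{1148304}{579143}$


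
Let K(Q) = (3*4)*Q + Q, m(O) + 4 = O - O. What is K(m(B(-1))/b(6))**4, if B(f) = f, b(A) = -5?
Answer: 7311616/625 ≈ 11699.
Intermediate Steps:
m(O) = -4 (m(O) = -4 + (O - O) = -4 + 0 = -4)
K(Q) = 13*Q (K(Q) = 12*Q + Q = 13*Q)
K(m(B(-1))/b(6))**4 = (13*(-4/(-5)))**4 = (13*(-4*(-1/5)))**4 = (13*(4/5))**4 = (52/5)**4 = 7311616/625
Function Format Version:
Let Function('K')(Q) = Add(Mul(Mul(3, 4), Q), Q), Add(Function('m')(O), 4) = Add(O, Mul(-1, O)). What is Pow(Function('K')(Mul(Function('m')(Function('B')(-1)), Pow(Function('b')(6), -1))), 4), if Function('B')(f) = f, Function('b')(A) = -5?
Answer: Rational(7311616, 625) ≈ 11699.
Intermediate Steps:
Function('m')(O) = -4 (Function('m')(O) = Add(-4, Add(O, Mul(-1, O))) = Add(-4, 0) = -4)
Function('K')(Q) = Mul(13, Q) (Function('K')(Q) = Add(Mul(12, Q), Q) = Mul(13, Q))
Pow(Function('K')(Mul(Function('m')(Function('B')(-1)), Pow(Function('b')(6), -1))), 4) = Pow(Mul(13, Mul(-4, Pow(-5, -1))), 4) = Pow(Mul(13, Mul(-4, Rational(-1, 5))), 4) = Pow(Mul(13, Rational(4, 5)), 4) = Pow(Rational(52, 5), 4) = Rational(7311616, 625)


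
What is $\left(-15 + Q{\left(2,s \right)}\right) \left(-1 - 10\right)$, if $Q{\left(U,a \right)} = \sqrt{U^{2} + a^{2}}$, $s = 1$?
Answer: $165 - 11 \sqrt{5} \approx 140.4$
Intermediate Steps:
$\left(-15 + Q{\left(2,s \right)}\right) \left(-1 - 10\right) = \left(-15 + \sqrt{2^{2} + 1^{2}}\right) \left(-1 - 10\right) = \left(-15 + \sqrt{4 + 1}\right) \left(-1 - 10\right) = \left(-15 + \sqrt{5}\right) \left(-11\right) = 165 - 11 \sqrt{5}$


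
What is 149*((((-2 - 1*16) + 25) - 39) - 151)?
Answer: -27267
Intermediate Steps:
149*((((-2 - 1*16) + 25) - 39) - 151) = 149*((((-2 - 16) + 25) - 39) - 151) = 149*(((-18 + 25) - 39) - 151) = 149*((7 - 39) - 151) = 149*(-32 - 151) = 149*(-183) = -27267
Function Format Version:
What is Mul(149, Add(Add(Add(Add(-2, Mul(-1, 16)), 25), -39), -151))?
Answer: -27267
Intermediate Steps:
Mul(149, Add(Add(Add(Add(-2, Mul(-1, 16)), 25), -39), -151)) = Mul(149, Add(Add(Add(Add(-2, -16), 25), -39), -151)) = Mul(149, Add(Add(Add(-18, 25), -39), -151)) = Mul(149, Add(Add(7, -39), -151)) = Mul(149, Add(-32, -151)) = Mul(149, -183) = -27267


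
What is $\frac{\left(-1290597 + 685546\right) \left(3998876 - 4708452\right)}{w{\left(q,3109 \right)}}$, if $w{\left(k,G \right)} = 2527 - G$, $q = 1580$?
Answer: $- \frac{214664834188}{291} \approx -7.3768 \cdot 10^{8}$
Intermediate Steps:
$\frac{\left(-1290597 + 685546\right) \left(3998876 - 4708452\right)}{w{\left(q,3109 \right)}} = \frac{\left(-1290597 + 685546\right) \left(3998876 - 4708452\right)}{2527 - 3109} = \frac{\left(-605051\right) \left(-709576\right)}{2527 - 3109} = \frac{429329668376}{-582} = 429329668376 \left(- \frac{1}{582}\right) = - \frac{214664834188}{291}$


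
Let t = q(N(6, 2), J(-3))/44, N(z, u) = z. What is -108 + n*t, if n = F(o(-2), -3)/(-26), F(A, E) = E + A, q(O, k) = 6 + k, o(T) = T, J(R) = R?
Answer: -123537/1144 ≈ -107.99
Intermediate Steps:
F(A, E) = A + E
t = 3/44 (t = (6 - 3)/44 = 3*(1/44) = 3/44 ≈ 0.068182)
n = 5/26 (n = (-2 - 3)/(-26) = -5*(-1/26) = 5/26 ≈ 0.19231)
-108 + n*t = -108 + (5/26)*(3/44) = -108 + 15/1144 = -123537/1144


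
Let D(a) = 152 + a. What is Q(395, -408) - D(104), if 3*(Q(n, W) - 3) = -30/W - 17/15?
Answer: -775261/3060 ≈ -253.35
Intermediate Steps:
Q(n, W) = 118/45 - 10/W (Q(n, W) = 3 + (-30/W - 17/15)/3 = 3 + (-17/15 - 30/W)/3 = 3 + (-17/45 - 10/W) = 118/45 - 10/W)
Q(395, -408) - D(104) = (118/45 - 10/(-408)) - (152 + 104) = (118/45 - 10*(-1/408)) - 1*256 = (118/45 + 5/204) - 256 = 8099/3060 - 256 = -775261/3060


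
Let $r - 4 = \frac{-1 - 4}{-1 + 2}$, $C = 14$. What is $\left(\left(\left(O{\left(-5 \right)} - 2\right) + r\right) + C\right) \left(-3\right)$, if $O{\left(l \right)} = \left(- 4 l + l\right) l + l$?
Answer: $207$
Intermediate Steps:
$O{\left(l \right)} = l - 3 l^{2}$ ($O{\left(l \right)} = - 3 l l + l = - 3 l^{2} + l = l - 3 l^{2}$)
$r = -1$ ($r = 4 + \frac{-1 - 4}{-1 + 2} = 4 - \frac{5}{1} = 4 - 5 = -1$)
$\left(\left(\left(O{\left(-5 \right)} - 2\right) + r\right) + C\right) \left(-3\right) = \left(\left(\left(- 5 \left(1 - -15\right) - 2\right) - 1\right) + 14\right) \left(-3\right) = \left(\left(\left(- 5 \left(1 + 15\right) - 2\right) - 1\right) + 14\right) \left(-3\right) = \left(\left(\left(\left(-5\right) 16 - 2\right) - 1\right) + 14\right) \left(-3\right) = \left(\left(\left(-80 - 2\right) - 1\right) + 14\right) \left(-3\right) = \left(\left(-82 - 1\right) + 14\right) \left(-3\right) = \left(-83 + 14\right) \left(-3\right) = \left(-69\right) \left(-3\right) = 207$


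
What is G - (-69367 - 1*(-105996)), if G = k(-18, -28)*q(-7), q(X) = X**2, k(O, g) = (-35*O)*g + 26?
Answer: -899715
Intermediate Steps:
k(O, g) = 26 - 35*O*g (k(O, g) = -35*O*g + 26 = 26 - 35*O*g)
G = -863086 (G = (26 - 35*(-18)*(-28))*(-7)**2 = (26 - 17640)*49 = -17614*49 = -863086)
G - (-69367 - 1*(-105996)) = -863086 - (-69367 - 1*(-105996)) = -863086 - (-69367 + 105996) = -863086 - 1*36629 = -863086 - 36629 = -899715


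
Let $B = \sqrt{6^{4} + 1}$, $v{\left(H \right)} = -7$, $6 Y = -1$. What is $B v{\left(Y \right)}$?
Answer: $- 7 \sqrt{1297} \approx -252.1$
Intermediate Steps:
$Y = - \frac{1}{6}$ ($Y = \frac{1}{6} \left(-1\right) = - \frac{1}{6} \approx -0.16667$)
$B = \sqrt{1297}$ ($B = \sqrt{1296 + 1} = \sqrt{1297} \approx 36.014$)
$B v{\left(Y \right)} = \sqrt{1297} \left(-7\right) = - 7 \sqrt{1297}$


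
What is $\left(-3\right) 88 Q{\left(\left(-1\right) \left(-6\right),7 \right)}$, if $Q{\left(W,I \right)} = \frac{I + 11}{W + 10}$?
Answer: $-297$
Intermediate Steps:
$Q{\left(W,I \right)} = \frac{11 + I}{10 + W}$
$\left(-3\right) 88 Q{\left(\left(-1\right) \left(-6\right),7 \right)} = \left(-3\right) 88 \frac{11 + 7}{10 - -6} = - 264 \frac{1}{10 + 6} \cdot 18 = - 264 \cdot \frac{1}{16} \cdot 18 = \left(-264\right) \frac{9}{8} = -297$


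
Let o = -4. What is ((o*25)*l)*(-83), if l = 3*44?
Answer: 1095600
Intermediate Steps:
l = 132
((o*25)*l)*(-83) = (-4*25*132)*(-83) = -100*132*(-83) = -13200*(-83) = 1095600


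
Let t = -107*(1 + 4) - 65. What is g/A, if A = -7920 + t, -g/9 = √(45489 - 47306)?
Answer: 3*I*√1817/2840 ≈ 0.045028*I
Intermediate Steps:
t = -600 (t = -107*5 - 65 = -535 - 65 = -600)
g = -9*I*√1817 (g = -9*√(45489 - 47306) = -9*I*√1817 ≈ -383.64*I)
A = -8520 (A = -7920 - 600 = -8520)
g/A = -9*I*√1817/(-8520) = -9*I*√1817*(-1/8520) = 3*I*√1817/2840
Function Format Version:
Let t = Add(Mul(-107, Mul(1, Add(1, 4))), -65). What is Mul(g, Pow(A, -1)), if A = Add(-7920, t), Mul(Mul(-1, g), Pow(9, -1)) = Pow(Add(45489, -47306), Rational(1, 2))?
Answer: Mul(Rational(3, 2840), I, Pow(1817, Rational(1, 2))) ≈ Mul(0.045028, I)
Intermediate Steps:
t = -600 (t = Add(Mul(-107, Mul(1, 5)), -65) = Add(Mul(-107, 5), -65) = Add(-535, -65) = -600)
g = Mul(-9, I, Pow(1817, Rational(1, 2))) (g = Mul(-9, Pow(Add(45489, -47306), Rational(1, 2))) = Mul(-9, Pow(-1817, Rational(1, 2))) = Mul(-9, Mul(I, Pow(1817, Rational(1, 2)))) = Mul(-9, I, Pow(1817, Rational(1, 2))) ≈ Mul(-383.64, I))
A = -8520 (A = Add(-7920, -600) = -8520)
Mul(g, Pow(A, -1)) = Mul(Mul(-9, I, Pow(1817, Rational(1, 2))), Pow(-8520, -1)) = Mul(Mul(-9, I, Pow(1817, Rational(1, 2))), Rational(-1, 8520)) = Mul(Rational(3, 2840), I, Pow(1817, Rational(1, 2)))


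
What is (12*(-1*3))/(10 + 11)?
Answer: -12/7 ≈ -1.7143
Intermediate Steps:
(12*(-1*3))/(10 + 11) = (12*(-3))/21 = -36*1/21 = -12/7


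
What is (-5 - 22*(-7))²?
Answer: 22201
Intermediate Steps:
(-5 - 22*(-7))² = (-5 + 154)² = 149² = 22201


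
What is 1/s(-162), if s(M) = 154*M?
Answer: -1/24948 ≈ -4.0083e-5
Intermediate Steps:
1/s(-162) = 1/(154*(-162)) = 1/(-24948) = -1/24948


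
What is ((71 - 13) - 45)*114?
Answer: 1482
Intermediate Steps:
((71 - 13) - 45)*114 = (58 - 45)*114 = 13*114 = 1482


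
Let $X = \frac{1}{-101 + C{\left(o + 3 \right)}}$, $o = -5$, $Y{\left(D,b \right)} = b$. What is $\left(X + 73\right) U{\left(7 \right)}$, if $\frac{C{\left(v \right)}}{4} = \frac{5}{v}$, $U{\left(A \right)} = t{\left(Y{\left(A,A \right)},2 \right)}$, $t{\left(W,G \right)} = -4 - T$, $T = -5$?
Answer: $\frac{8102}{111} \approx 72.991$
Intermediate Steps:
$t{\left(W,G \right)} = 1$ ($t{\left(W,G \right)} = -4 - -5 = -4 + 5 = 1$)
$U{\left(A \right)} = 1$
$C{\left(v \right)} = \frac{20}{v}$ ($C{\left(v \right)} = 4 \frac{5}{v} = \frac{20}{v}$)
$X = - \frac{1}{111}$ ($X = \frac{1}{-101 + \frac{20}{-5 + 3}} = \frac{1}{-101 + \frac{20}{-2}} = \frac{1}{-101 + 20 \left(- \frac{1}{2}\right)} = \frac{1}{-101 - 10} = \frac{1}{-111} = - \frac{1}{111} \approx -0.009009$)
$\left(X + 73\right) U{\left(7 \right)} = \left(- \frac{1}{111} + 73\right) 1 = \frac{8102}{111} \cdot 1 = \frac{8102}{111}$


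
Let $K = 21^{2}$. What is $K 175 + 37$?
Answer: $77212$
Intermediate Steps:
$K = 441$
$K 175 + 37 = 441 \cdot 175 + 37 = 77175 + 37 = 77212$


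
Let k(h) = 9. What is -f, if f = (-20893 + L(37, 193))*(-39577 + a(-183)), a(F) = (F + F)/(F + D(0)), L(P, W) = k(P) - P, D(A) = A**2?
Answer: -827948575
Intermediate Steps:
L(P, W) = 9 - P
a(F) = 2 (a(F) = (F + F)/(F + 0**2) = (2*F)/(F + 0) = (2*F)/F = 2)
f = 827948575 (f = (-20893 + (9 - 1*37))*(-39577 + 2) = (-20893 + (9 - 37))*(-39575) = (-20893 - 28)*(-39575) = -20921*(-39575) = 827948575)
-f = -1*827948575 = -827948575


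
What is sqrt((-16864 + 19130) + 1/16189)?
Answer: 5*sqrt(23755269119)/16189 ≈ 47.603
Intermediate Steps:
sqrt((-16864 + 19130) + 1/16189) = sqrt(2266 + 1/16189) = sqrt(36684275/16189) = 5*sqrt(23755269119)/16189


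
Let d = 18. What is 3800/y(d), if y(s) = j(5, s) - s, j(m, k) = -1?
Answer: -200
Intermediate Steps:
y(s) = -1 - s
3800/y(d) = 3800/(-1 - 1*18) = 3800/(-1 - 18) = 3800/(-19) = 3800*(-1/19) = -200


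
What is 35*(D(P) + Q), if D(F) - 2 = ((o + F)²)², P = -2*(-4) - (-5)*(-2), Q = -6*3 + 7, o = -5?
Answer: 83720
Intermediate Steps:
Q = -11 (Q = -18 + 7 = -11)
P = -2 (P = 8 - 1*10 = 8 - 10 = -2)
D(F) = 2 + (-5 + F)⁴ (D(F) = 2 + ((-5 + F)²)² = 2 + (-5 + F)⁴)
35*(D(P) + Q) = 35*((2 + (-5 - 2)⁴) - 11) = 35*((2 + (-7)⁴) - 11) = 35*((2 + 2401) - 11) = 35*(2403 - 11) = 35*2392 = 83720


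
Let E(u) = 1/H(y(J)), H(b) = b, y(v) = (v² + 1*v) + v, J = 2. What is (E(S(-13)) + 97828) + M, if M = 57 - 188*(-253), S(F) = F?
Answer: 1163593/8 ≈ 1.4545e+5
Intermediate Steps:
y(v) = v² + 2*v (y(v) = (v² + v) + v = (v + v²) + v = v² + 2*v)
M = 47621 (M = 57 + 47564 = 47621)
E(u) = ⅛ (E(u) = 1/(2*(2 + 2)) = 1/(2*4) = 1/8 = ⅛)
(E(S(-13)) + 97828) + M = (⅛ + 97828) + 47621 = 782625/8 + 47621 = 1163593/8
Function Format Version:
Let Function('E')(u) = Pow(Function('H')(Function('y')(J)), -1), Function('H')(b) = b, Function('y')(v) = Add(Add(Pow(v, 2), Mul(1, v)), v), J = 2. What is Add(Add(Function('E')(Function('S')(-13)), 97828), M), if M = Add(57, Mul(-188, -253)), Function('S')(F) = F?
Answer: Rational(1163593, 8) ≈ 1.4545e+5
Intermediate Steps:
Function('y')(v) = Add(Pow(v, 2), Mul(2, v)) (Function('y')(v) = Add(Add(Pow(v, 2), v), v) = Add(Add(v, Pow(v, 2)), v) = Add(Pow(v, 2), Mul(2, v)))
M = 47621 (M = Add(57, 47564) = 47621)
Function('E')(u) = Rational(1, 8) (Function('E')(u) = Pow(Mul(2, Add(2, 2)), -1) = Pow(Mul(2, 4), -1) = Pow(8, -1) = Rational(1, 8))
Add(Add(Function('E')(Function('S')(-13)), 97828), M) = Add(Add(Rational(1, 8), 97828), 47621) = Add(Rational(782625, 8), 47621) = Rational(1163593, 8)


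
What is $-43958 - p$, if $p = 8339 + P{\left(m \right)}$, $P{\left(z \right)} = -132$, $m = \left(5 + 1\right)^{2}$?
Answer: $-52165$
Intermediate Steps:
$m = 36$ ($m = 6^{2} = 36$)
$p = 8207$ ($p = 8339 - 132 = 8207$)
$-43958 - p = -43958 - 8207 = -52165$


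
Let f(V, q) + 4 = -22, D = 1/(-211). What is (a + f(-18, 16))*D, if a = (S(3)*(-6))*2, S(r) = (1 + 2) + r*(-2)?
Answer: -10/211 ≈ -0.047393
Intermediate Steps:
D = -1/211 ≈ -0.0047393
S(r) = 3 - 2*r
f(V, q) = -26 (f(V, q) = -4 - 22 = -26)
a = 36 (a = ((3 - 2*3)*(-6))*2 = ((3 - 6)*(-6))*2 = -3*(-6)*2 = 18*2 = 36)
(a + f(-18, 16))*D = (36 - 26)*(-1/211) = 10*(-1/211) = -10/211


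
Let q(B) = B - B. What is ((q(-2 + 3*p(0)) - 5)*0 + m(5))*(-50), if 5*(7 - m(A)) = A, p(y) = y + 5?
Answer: -300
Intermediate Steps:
p(y) = 5 + y
m(A) = 7 - A/5
q(B) = 0
((q(-2 + 3*p(0)) - 5)*0 + m(5))*(-50) = ((0 - 5)*0 + (7 - ⅕*5))*(-50) = (-5*0 + (7 - 1))*(-50) = (0 + 6)*(-50) = 6*(-50) = -300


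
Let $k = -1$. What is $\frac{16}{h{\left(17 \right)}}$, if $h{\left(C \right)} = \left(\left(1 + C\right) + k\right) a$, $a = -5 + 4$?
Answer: $- \frac{16}{17} \approx -0.94118$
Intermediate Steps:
$a = -1$
$h{\left(C \right)} = - C$ ($h{\left(C \right)} = \left(\left(1 + C\right) - 1\right) \left(-1\right) = C \left(-1\right) = - C$)
$\frac{16}{h{\left(17 \right)}} = \frac{16}{\left(-1\right) 17} = \frac{16}{-17} = 16 \left(- \frac{1}{17}\right) = - \frac{16}{17}$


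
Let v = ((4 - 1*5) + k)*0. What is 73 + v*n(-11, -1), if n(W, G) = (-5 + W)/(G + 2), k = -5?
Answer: 73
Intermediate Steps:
n(W, G) = (-5 + W)/(2 + G)
v = 0 (v = ((4 - 1*5) - 5)*0 = ((4 - 5) - 5)*0 = (-1 - 5)*0 = -6*0 = 0)
73 + v*n(-11, -1) = 73 + 0*((-5 - 11)/(2 - 1)) = 73 + 0*(-16/1) = 73 + 0*(1*(-16)) = 73 + 0*(-16) = 73 + 0 = 73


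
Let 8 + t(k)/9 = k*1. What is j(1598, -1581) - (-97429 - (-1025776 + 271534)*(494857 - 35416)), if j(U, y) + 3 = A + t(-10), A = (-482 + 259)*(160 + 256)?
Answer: -346529694226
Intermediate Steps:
t(k) = -72 + 9*k (t(k) = -72 + 9*(k*1) = -72 + 9*k)
A = -92768 (A = -223*416 = -92768)
j(U, y) = -92933 (j(U, y) = -3 + (-92768 + (-72 + 9*(-10))) = -3 + (-92768 + (-72 - 90)) = -3 + (-92768 - 162) = -3 - 92930 = -92933)
j(1598, -1581) - (-97429 - (-1025776 + 271534)*(494857 - 35416)) = -92933 - (-97429 - (-1025776 + 271534)*(494857 - 35416)) = -92933 - (-97429 - (-754242)*459441) = -92933 - (-97429 - 1*(-346529698722)) = -92933 - (-97429 + 346529698722) = -92933 - 1*346529601293 = -92933 - 346529601293 = -346529694226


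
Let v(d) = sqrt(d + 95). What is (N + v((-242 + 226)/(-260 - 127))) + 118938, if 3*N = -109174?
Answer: 247640/3 + sqrt(1581583)/129 ≈ 82556.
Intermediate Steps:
v(d) = sqrt(95 + d)
N = -109174/3 (N = (1/3)*(-109174) = -109174/3 ≈ -36391.)
(N + v((-242 + 226)/(-260 - 127))) + 118938 = (-109174/3 + sqrt(95 + (-242 + 226)/(-260 - 127))) + 118938 = (-109174/3 + sqrt(95 - 16/(-387))) + 118938 = (-109174/3 + sqrt(95 - 16*(-1/387))) + 118938 = (-109174/3 + sqrt(95 + 16/387)) + 118938 = (-109174/3 + sqrt(36781/387)) + 118938 = (-109174/3 + sqrt(1581583)/129) + 118938 = 247640/3 + sqrt(1581583)/129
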